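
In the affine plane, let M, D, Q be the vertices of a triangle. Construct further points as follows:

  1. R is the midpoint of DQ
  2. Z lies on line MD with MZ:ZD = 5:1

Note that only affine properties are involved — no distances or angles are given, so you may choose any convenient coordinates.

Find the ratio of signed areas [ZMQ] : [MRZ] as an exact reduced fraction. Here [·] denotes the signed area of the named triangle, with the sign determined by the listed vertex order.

[ZMQ]:[MRZ] = 2

Work in coordinates with M = (0, 0), D = (1, 0), Q = (0, 1).
1. R is the midpoint of DQ ⇒ R = (1/2, 1/2)
2. Z lies on line MD with MZ:ZD = 5:1 ⇒ Z = (5/6, 0)
2·[ZMQ] = -5/6, 2·[MRZ] = -5/12
[ZMQ]:[MRZ] = -5/6:-5/12 = 2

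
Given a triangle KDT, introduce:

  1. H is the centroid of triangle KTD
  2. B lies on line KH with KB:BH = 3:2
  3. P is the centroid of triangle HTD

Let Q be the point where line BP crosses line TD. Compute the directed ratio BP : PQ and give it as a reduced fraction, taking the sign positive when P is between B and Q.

BP:PQ = 22/5

Set K = (0, 0), D = (1, 0), T = (0, 1); any affine frame gives the same invariant.
1. H is the centroid of triangle KTD ⇒ H = (1/3, 1/3)
2. B lies on line KH with KB:BH = 3:2 ⇒ B = (1/5, 1/5)
3. P is the centroid of triangle HTD ⇒ P = (4/9, 4/9)
line BP meets TD at Q = (1/2, 1/2)
P = B + t·(Q−B) with t = 22/27, so BP:PQ = 22/27:5/27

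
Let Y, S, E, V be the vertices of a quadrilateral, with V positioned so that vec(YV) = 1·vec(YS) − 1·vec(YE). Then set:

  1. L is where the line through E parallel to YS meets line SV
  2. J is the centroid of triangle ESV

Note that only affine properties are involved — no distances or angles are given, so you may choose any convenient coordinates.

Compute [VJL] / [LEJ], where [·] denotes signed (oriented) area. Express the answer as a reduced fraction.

Choose coordinates Y = (0, 0), S = (1, 0), E = (0, 1), V = (1, -1).
1. L is where the line through E parallel to YS meets line SV ⇒ L = (1, 1)
2. J is the centroid of triangle ESV ⇒ J = (2/3, 0)
2·[VJL] = -2/3, 2·[LEJ] = 1
[VJL]:[LEJ] = -2/3:1 = -2/3

[VJL]:[LEJ] = -2/3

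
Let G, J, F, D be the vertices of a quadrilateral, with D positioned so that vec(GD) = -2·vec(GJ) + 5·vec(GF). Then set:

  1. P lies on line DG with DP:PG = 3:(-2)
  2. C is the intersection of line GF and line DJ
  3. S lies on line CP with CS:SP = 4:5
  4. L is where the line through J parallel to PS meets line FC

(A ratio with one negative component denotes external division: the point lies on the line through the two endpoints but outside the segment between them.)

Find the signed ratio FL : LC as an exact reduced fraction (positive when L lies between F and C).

FL:LC = -23/15

Set G = (0, 0), J = (1, 0), F = (0, 1), D = (-2, 5); any affine frame gives the same invariant.
1. P lies on line DG with DP:PG = 3:(-2) ⇒ P = (4, -10)
2. C is the intersection of line GF and line DJ ⇒ C = (0, 5/3)
3. S lies on line CP with CS:SP = 4:5 ⇒ S = (16/9, -95/27)
4. L is where the line through J parallel to PS meets line FC ⇒ L = (0, 35/12)
L = F + t·(C−F) with t = 23/8, so FL:LC = t:(1−t) = 23/8:-15/8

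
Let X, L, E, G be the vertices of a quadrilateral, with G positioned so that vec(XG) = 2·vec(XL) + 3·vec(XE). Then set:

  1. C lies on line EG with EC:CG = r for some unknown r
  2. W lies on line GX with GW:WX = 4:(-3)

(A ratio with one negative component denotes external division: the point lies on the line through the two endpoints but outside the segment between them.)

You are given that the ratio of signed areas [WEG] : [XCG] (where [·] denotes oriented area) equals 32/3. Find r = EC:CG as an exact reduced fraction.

Assign X = (0, 0), L = (1, 0), E = (0, 1), G = (2, 3) — the answer is frame-independent, so this choice is without loss of generality.
1. With EC:CG = r, write λ = r/(r+1) so C = E + λ·(G−E); C is affine-linear in λ
2. W lies on line GX with GW:WX = 4:(-3) ⇒ W = (-6, -9)
Every point depending on C is an affine combination of C and λ-independent points, so each such coordinate is linear in λ; the λ² term in each signed area is a multiple of (G−E)×(G−E) = 0, so 2·[WEG] and 2·[XCG] are each linear in λ. Evaluating at λ=0 and λ=1:
  2·[WEG] = -8,   2·[XCG] = 2·λ − 2
So [WEG]:[XCG] = (-8) / (2·λ − 2). Setting this equal to 32/3:
  -8 = 32/3·(2·λ − 2)  ⇒  λ = 5/8
Then r = λ/(1−λ) = (5/8)/(3/8) = 5/3. Check: with r = 5/3, C = (5/4, 9/4) and [WEG]:[XCG] = 32/3 as required.

r = 5/3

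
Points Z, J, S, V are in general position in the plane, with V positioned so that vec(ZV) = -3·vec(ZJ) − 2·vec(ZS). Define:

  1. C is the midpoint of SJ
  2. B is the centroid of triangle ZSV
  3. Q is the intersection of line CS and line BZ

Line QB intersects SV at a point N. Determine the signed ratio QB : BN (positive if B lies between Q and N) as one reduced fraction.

QB:BN = 7/2

Set Z = (0, 0), J = (1, 0), S = (0, 1), V = (-3, -2); any affine frame gives the same invariant.
1. C is the midpoint of SJ ⇒ C = (1/2, 1/2)
2. B is the centroid of triangle ZSV ⇒ B = (-1, -1/3)
3. Q is the intersection of line CS and line BZ ⇒ Q = (3/4, 1/4)
line QB meets SV at N = (-3/2, -1/2)
B = Q + t·(N−Q) with t = 7/9, so QB:BN = 7/9:2/9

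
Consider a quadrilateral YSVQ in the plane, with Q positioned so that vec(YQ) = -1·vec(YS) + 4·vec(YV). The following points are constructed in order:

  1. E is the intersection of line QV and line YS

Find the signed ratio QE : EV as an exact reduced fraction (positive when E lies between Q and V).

Work in coordinates with Y = (0, 0), S = (1, 0), V = (0, 1), Q = (-1, 4).
1. E is the intersection of line QV and line YS ⇒ E = (1/3, 0)
E = Q + t·(V−Q) with t = 4/3, so QE:EV = t:(1−t) = 4/3:-1/3

QE:EV = -4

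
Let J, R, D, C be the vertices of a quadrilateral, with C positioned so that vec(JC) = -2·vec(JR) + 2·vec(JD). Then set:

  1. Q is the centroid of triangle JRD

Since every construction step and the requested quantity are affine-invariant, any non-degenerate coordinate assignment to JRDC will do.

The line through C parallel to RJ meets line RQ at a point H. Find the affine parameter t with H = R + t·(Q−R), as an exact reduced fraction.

Choose coordinates J = (0, 0), R = (1, 0), D = (0, 1), C = (-2, 2).
1. Q is the centroid of triangle JRD ⇒ Q = (1/3, 1/3)
through C parallel to RJ: direction (-1, 0); meets RQ at H = (-3, 2)
H = R + t·(Q−R) with t = 6

t = 6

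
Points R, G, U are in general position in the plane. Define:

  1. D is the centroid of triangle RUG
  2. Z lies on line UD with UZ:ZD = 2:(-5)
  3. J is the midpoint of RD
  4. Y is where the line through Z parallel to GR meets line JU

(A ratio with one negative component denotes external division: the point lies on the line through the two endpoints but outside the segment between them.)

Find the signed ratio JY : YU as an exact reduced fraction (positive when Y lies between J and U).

Work in coordinates with R = (0, 0), G = (1, 0), U = (0, 1).
1. D is the centroid of triangle RUG ⇒ D = (1/3, 1/3)
2. Z lies on line UD with UZ:ZD = 2:(-5) ⇒ Z = (-2/9, 13/9)
3. J is the midpoint of RD ⇒ J = (1/6, 1/6)
4. Y is where the line through Z parallel to GR meets line JU ⇒ Y = (-4/45, 13/9)
Y = J + t·(U−J) with t = 23/15, so JY:YU = t:(1−t) = 23/15:-8/15

JY:YU = -23/8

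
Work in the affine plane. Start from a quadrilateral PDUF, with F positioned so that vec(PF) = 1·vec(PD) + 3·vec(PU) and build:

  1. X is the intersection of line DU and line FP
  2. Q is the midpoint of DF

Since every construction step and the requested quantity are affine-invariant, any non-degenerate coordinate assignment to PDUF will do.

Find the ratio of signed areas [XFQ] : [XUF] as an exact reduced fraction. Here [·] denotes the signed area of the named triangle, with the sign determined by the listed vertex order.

[XFQ]:[XUF] = 3/2

Assign P = (0, 0), D = (1, 0), U = (0, 1), F = (1, 3) — the answer is frame-independent, so this choice is without loss of generality.
1. X is the intersection of line DU and line FP ⇒ X = (1/4, 3/4)
2. Q is the midpoint of DF ⇒ Q = (1, 3/2)
2·[XFQ] = -9/8, 2·[XUF] = -3/4
[XFQ]:[XUF] = -9/8:-3/4 = 3/2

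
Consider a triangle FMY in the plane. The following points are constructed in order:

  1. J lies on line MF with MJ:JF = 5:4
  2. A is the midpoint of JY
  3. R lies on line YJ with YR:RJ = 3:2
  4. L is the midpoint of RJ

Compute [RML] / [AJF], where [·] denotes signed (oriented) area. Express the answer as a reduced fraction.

Set F = (0, 0), M = (1, 0), Y = (0, 1); any affine frame gives the same invariant.
1. J lies on line MF with MJ:JF = 5:4 ⇒ J = (4/9, 0)
2. A is the midpoint of JY ⇒ A = (2/9, 1/2)
3. R lies on line YJ with YR:RJ = 3:2 ⇒ R = (4/15, 2/5)
4. L is the midpoint of RJ ⇒ L = (16/45, 1/5)
2·[RML] = -1/9, 2·[AJF] = -2/9
[RML]:[AJF] = -1/9:-2/9 = 1/2

[RML]:[AJF] = 1/2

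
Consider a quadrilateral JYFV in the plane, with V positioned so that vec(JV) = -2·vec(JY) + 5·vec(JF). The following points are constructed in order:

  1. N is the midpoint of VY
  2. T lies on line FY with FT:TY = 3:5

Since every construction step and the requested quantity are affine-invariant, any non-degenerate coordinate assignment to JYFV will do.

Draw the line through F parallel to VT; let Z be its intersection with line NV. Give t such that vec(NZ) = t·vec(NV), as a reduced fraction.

Work in coordinates with J = (0, 0), Y = (1, 0), F = (0, 1), V = (-2, 5).
1. N is the midpoint of VY ⇒ N = (-1/2, 5/2)
2. T lies on line FY with FT:TY = 3:5 ⇒ T = (3/8, 5/8)
through F parallel to VT: direction (19/8, -35/8); meets NV at Z = (-19/5, 8)
Z = N + t·(V−N) with t = 11/5

t = 11/5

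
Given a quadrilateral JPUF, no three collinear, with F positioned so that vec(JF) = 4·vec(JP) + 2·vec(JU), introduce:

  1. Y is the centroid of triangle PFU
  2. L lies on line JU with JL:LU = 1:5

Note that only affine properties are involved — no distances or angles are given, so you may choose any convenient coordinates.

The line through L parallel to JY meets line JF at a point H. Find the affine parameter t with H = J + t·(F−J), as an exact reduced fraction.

Set J = (0, 0), P = (1, 0), U = (0, 1), F = (4, 2); any affine frame gives the same invariant.
1. Y is the centroid of triangle PFU ⇒ Y = (5/3, 1)
2. L lies on line JU with JL:LU = 1:5 ⇒ L = (0, 1/6)
through L parallel to JY: direction (5/3, 1); meets JF at H = (-5/3, -5/6)
H = J + t·(F−J) with t = -5/12

t = -5/12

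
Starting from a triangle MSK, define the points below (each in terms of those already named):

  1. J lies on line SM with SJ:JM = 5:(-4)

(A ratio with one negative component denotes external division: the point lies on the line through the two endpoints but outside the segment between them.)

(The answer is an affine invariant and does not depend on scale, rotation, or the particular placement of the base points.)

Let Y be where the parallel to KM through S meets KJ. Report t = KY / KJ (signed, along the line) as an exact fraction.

Choose coordinates M = (0, 0), S = (1, 0), K = (0, 1).
1. J lies on line SM with SJ:JM = 5:(-4) ⇒ J = (-4, 0)
through S parallel to KM: direction (0, -1); meets KJ at Y = (1, 5/4)
Y = K + t·(J−K) with t = -1/4

t = -1/4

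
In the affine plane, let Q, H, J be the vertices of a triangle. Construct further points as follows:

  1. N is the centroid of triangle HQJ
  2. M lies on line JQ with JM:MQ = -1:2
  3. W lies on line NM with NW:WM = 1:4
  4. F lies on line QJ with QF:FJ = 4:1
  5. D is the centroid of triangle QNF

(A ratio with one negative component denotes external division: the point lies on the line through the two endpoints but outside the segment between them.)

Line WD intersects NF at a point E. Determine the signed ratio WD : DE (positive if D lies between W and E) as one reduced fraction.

Assign Q = (0, 0), H = (1, 0), J = (0, 1) — the answer is frame-independent, so this choice is without loss of generality.
1. N is the centroid of triangle HQJ ⇒ N = (1/3, 1/3)
2. M lies on line JQ with JM:MQ = -1:2 ⇒ M = (0, 2)
3. W lies on line NM with NW:WM = 1:4 ⇒ W = (4/15, 2/3)
4. F lies on line QJ with QF:FJ = 4:1 ⇒ F = (0, 4/5)
5. D is the centroid of triangle QNF ⇒ D = (1/9, 17/45)
line WD meets NF at E = (11/57, 151/285)
D = W + t·(E−W) with t = 19/9, so WD:DE = 19/9:-10/9

WD:DE = -19/10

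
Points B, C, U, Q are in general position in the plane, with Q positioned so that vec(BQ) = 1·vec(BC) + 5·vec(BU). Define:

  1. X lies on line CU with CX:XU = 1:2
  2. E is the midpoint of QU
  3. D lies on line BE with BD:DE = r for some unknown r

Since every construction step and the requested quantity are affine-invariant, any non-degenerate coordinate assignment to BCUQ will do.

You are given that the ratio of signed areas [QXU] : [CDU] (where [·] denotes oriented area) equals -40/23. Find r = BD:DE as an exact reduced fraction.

r = 5

Choose coordinates B = (0, 0), C = (1, 0), U = (0, 1), Q = (1, 5).
1. X lies on line CU with CX:XU = 1:2 ⇒ X = (2/3, 1/3)
2. E is the midpoint of QU ⇒ E = (1/2, 3)
3. With BD:DE = r, write λ = r/(r+1) so D = B + λ·(E−B); D is affine-linear in λ
Every point depending on D is an affine combination of D and λ-independent points, so each such coordinate is linear in λ; the λ² term in each signed area is a multiple of (E−B)×(E−B) = 0, so 2·[QXU] and 2·[CDU] are each linear in λ. Evaluating at λ=0 and λ=1:
  2·[QXU] = -10/3,   2·[CDU] = 7/2·λ − 1
So [QXU]:[CDU] = (-10/3) / (7/2·λ − 1). Setting this equal to -40/23:
  -10/3 = -40/23·(7/2·λ − 1)  ⇒  λ = 5/6
Then r = λ/(1−λ) = (5/6)/(1/6) = 5. Check: with r = 5, D = (5/12, 5/2) and [QXU]:[CDU] = -40/23 as required.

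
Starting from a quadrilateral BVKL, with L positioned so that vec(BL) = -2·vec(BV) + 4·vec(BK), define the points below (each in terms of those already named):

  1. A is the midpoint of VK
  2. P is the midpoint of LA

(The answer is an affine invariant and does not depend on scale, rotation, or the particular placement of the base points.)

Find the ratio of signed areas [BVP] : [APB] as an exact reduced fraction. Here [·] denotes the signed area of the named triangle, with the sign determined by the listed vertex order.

[BVP]:[APB] = 3/2

Set B = (0, 0), V = (1, 0), K = (0, 1), L = (-2, 4); any affine frame gives the same invariant.
1. A is the midpoint of VK ⇒ A = (1/2, 1/2)
2. P is the midpoint of LA ⇒ P = (-3/4, 9/4)
2·[BVP] = 9/4, 2·[APB] = 3/2
[BVP]:[APB] = 9/4:3/2 = 3/2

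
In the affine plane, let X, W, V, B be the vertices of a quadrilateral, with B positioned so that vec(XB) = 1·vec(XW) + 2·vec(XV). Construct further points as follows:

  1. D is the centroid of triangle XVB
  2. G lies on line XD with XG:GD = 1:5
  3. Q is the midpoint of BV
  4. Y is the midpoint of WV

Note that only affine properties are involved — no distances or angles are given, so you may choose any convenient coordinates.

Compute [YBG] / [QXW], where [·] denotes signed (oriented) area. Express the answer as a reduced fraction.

[YBG]:[QXW] = 1/3

Work in coordinates with X = (0, 0), W = (1, 0), V = (0, 1), B = (1, 2).
1. D is the centroid of triangle XVB ⇒ D = (1/3, 1)
2. G lies on line XD with XG:GD = 1:5 ⇒ G = (1/18, 1/6)
3. Q is the midpoint of BV ⇒ Q = (1/2, 3/2)
4. Y is the midpoint of WV ⇒ Y = (1/2, 1/2)
2·[YBG] = 1/2, 2·[QXW] = 3/2
[YBG]:[QXW] = 1/2:3/2 = 1/3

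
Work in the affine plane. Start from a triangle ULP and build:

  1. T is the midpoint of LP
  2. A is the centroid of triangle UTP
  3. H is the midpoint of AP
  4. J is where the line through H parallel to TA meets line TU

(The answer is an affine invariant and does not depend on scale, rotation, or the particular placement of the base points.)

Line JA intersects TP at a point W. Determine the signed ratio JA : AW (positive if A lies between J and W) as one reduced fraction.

JA:AW = -5/2

Set U = (0, 0), L = (1, 0), P = (0, 1); any affine frame gives the same invariant.
1. T is the midpoint of LP ⇒ T = (1/2, 1/2)
2. A is the centroid of triangle UTP ⇒ A = (1/6, 1/2)
3. H is the midpoint of AP ⇒ H = (1/12, 3/4)
4. J is where the line through H parallel to TA meets line TU ⇒ J = (3/4, 3/4)
line JA meets TP at W = (2/5, 3/5)
A = J + t·(W−J) with t = 5/3, so JA:AW = 5/3:-2/3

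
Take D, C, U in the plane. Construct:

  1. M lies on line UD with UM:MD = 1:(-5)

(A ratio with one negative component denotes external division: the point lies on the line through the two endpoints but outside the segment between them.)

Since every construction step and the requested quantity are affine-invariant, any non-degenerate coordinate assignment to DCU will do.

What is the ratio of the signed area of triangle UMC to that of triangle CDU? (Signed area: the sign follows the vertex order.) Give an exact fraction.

Work in coordinates with D = (0, 0), C = (1, 0), U = (0, 1).
1. M lies on line UD with UM:MD = 1:(-5) ⇒ M = (0, 5/4)
2·[UMC] = -1/4, 2·[CDU] = -1
[UMC]:[CDU] = -1/4:-1 = 1/4

[UMC]:[CDU] = 1/4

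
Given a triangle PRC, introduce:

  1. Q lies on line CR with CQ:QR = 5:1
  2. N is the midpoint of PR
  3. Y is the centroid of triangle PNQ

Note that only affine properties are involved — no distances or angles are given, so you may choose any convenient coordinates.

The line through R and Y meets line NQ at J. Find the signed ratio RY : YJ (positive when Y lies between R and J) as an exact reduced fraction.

Set P = (0, 0), R = (1, 0), C = (0, 1); any affine frame gives the same invariant.
1. Q lies on line CR with CQ:QR = 5:1 ⇒ Q = (5/6, 1/6)
2. N is the midpoint of PR ⇒ N = (1/2, 0)
3. Y is the centroid of triangle PNQ ⇒ Y = (4/9, 1/18)
line RY meets NQ at J = (7/12, 1/24)
Y = R + t·(J−R) with t = 4/3, so RY:YJ = 4/3:-1/3

RY:YJ = -4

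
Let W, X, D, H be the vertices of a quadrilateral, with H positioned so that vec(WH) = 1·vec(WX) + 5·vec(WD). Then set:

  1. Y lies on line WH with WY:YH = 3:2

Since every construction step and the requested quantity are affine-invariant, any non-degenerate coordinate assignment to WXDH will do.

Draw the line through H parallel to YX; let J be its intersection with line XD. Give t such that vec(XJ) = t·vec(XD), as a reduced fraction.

t = -10/13

Set W = (0, 0), X = (1, 0), D = (0, 1), H = (1, 5); any affine frame gives the same invariant.
1. Y lies on line WH with WY:YH = 3:2 ⇒ Y = (3/5, 3)
through H parallel to YX: direction (2/5, -3); meets XD at J = (23/13, -10/13)
J = X + t·(D−X) with t = -10/13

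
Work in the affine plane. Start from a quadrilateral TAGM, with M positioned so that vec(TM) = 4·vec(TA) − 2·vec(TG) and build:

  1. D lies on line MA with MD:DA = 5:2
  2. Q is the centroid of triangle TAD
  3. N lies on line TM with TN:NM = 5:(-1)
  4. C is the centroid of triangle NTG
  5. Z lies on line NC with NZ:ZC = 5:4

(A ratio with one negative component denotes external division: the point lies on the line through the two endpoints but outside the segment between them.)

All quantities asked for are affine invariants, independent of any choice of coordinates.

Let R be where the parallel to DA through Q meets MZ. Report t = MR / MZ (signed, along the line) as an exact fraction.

Choose coordinates T = (0, 0), A = (1, 0), G = (0, 1), M = (4, -2).
1. D lies on line MA with MD:DA = 5:2 ⇒ D = (13/7, -4/7)
2. Q is the centroid of triangle TAD ⇒ Q = (20/21, -4/21)
3. N lies on line TM with TN:NM = 5:(-1) ⇒ N = (5, -5/2)
4. C is the centroid of triangle NTG ⇒ C = (5/3, -1/2)
5. Z lies on line NC with NZ:ZC = 5:4 ⇒ Z = (85/27, -25/18)
through Q parallel to DA: direction (-6/7, 4/7); meets MZ at R = (176/21, -36/7)
R = M + t·(Z−M) with t = -36/7

t = -36/7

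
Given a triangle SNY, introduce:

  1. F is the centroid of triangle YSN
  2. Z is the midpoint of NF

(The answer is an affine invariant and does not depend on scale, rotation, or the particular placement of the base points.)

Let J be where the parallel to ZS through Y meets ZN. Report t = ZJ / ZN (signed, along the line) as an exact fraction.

Set S = (0, 0), N = (1, 0), Y = (0, 1); any affine frame gives the same invariant.
1. F is the centroid of triangle YSN ⇒ F = (1/3, 1/3)
2. Z is the midpoint of NF ⇒ Z = (2/3, 1/6)
through Y parallel to ZS: direction (-2/3, -1/6); meets ZN at J = (-2/3, 5/6)
J = Z + t·(N−Z) with t = -4

t = -4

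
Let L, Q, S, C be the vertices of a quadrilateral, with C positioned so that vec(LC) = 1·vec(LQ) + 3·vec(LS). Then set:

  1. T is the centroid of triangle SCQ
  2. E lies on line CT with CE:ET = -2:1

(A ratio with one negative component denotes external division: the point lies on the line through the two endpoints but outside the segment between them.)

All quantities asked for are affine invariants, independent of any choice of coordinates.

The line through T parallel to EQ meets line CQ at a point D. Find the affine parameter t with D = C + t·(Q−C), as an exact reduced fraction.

Work in coordinates with L = (0, 0), Q = (1, 0), S = (0, 1), C = (1, 3).
1. T is the centroid of triangle SCQ ⇒ T = (2/3, 4/3)
2. E lies on line CT with CE:ET = -2:1 ⇒ E = (1/3, -1/3)
through T parallel to EQ: direction (2/3, 1/3); meets CQ at D = (1, 3/2)
D = C + t·(Q−C) with t = 1/2

t = 1/2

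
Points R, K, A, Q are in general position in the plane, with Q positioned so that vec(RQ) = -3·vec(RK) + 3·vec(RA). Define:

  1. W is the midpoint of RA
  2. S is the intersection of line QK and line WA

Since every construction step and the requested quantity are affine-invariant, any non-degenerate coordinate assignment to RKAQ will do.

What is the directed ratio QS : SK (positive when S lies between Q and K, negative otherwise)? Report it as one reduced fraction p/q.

QS:SK = 3

Work in coordinates with R = (0, 0), K = (1, 0), A = (0, 1), Q = (-3, 3).
1. W is the midpoint of RA ⇒ W = (0, 1/2)
2. S is the intersection of line QK and line WA ⇒ S = (0, 3/4)
S = Q + t·(K−Q) with t = 3/4, so QS:SK = t:(1−t) = 3/4:1/4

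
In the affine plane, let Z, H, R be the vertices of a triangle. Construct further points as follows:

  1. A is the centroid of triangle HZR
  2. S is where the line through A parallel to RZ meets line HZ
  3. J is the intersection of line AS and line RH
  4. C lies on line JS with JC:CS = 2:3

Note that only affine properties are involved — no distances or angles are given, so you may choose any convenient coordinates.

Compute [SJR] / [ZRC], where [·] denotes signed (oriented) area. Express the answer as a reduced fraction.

Choose coordinates Z = (0, 0), H = (1, 0), R = (0, 1).
1. A is the centroid of triangle HZR ⇒ A = (1/3, 1/3)
2. S is where the line through A parallel to RZ meets line HZ ⇒ S = (1/3, 0)
3. J is the intersection of line AS and line RH ⇒ J = (1/3, 2/3)
4. C lies on line JS with JC:CS = 2:3 ⇒ C = (1/3, 2/5)
2·[SJR] = 2/9, 2·[ZRC] = -1/3
[SJR]:[ZRC] = 2/9:-1/3 = -2/3

[SJR]:[ZRC] = -2/3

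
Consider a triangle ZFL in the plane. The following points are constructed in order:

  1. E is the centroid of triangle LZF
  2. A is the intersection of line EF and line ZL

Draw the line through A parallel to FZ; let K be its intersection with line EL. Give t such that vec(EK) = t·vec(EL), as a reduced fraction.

t = 1/4

Work in coordinates with Z = (0, 0), F = (1, 0), L = (0, 1).
1. E is the centroid of triangle LZF ⇒ E = (1/3, 1/3)
2. A is the intersection of line EF and line ZL ⇒ A = (0, 1/2)
through A parallel to FZ: direction (-1, 0); meets EL at K = (1/4, 1/2)
K = E + t·(L−E) with t = 1/4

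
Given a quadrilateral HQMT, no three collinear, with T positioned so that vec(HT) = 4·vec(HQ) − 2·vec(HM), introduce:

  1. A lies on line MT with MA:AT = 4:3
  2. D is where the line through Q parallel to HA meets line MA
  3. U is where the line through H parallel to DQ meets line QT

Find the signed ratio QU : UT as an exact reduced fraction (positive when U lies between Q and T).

QU:UT = 5/12

Assign H = (0, 0), Q = (1, 0), M = (0, 1), T = (4, -2) — the answer is frame-independent, so this choice is without loss of generality.
1. A lies on line MT with MA:AT = 4:3 ⇒ A = (16/7, -5/7)
2. D is where the line through Q parallel to HA meets line MA ⇒ D = (11/7, -5/28)
3. U is where the line through H parallel to DQ meets line QT ⇒ U = (32/17, -10/17)
U = Q + t·(T−Q) with t = 5/17, so QU:UT = t:(1−t) = 5/17:12/17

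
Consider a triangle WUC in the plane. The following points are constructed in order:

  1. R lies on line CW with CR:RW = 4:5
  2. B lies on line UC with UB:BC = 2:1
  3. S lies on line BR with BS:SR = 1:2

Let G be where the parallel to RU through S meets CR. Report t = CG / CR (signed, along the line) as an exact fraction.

t = 5/9

Set W = (0, 0), U = (1, 0), C = (0, 1); any affine frame gives the same invariant.
1. R lies on line CW with CR:RW = 4:5 ⇒ R = (0, 5/9)
2. B lies on line UC with UB:BC = 2:1 ⇒ B = (1/3, 2/3)
3. S lies on line BR with BS:SR = 1:2 ⇒ S = (2/9, 17/27)
through S parallel to RU: direction (1, -5/9); meets CR at G = (0, 61/81)
G = C + t·(R−C) with t = 5/9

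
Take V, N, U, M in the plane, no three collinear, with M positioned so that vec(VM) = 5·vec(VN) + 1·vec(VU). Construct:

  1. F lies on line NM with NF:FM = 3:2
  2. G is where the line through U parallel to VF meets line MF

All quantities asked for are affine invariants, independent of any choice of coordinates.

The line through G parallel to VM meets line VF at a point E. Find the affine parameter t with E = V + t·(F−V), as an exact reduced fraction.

t = -15/2

Choose coordinates V = (0, 0), N = (1, 0), U = (0, 1), M = (5, 1).
1. F lies on line NM with NF:FM = 3:2 ⇒ F = (17/5, 3/5)
2. G is where the line through U parallel to VF meets line MF ⇒ G = (17, 4)
through G parallel to VM: direction (5, 1); meets VF at E = (-51/2, -9/2)
E = V + t·(F−V) with t = -15/2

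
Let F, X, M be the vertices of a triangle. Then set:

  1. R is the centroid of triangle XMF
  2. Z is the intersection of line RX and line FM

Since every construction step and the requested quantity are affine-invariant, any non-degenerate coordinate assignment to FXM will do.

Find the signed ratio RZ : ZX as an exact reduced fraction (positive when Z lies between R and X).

Choose coordinates F = (0, 0), X = (1, 0), M = (0, 1).
1. R is the centroid of triangle XMF ⇒ R = (1/3, 1/3)
2. Z is the intersection of line RX and line FM ⇒ Z = (0, 1/2)
Z = R + t·(X−R) with t = -1/2, so RZ:ZX = t:(1−t) = -1/2:3/2

RZ:ZX = -1/3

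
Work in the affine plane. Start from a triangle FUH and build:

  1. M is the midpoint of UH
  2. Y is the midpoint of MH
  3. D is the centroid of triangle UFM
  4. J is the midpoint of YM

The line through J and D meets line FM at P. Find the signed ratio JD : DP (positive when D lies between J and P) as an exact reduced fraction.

Choose coordinates F = (0, 0), U = (1, 0), H = (0, 1).
1. M is the midpoint of UH ⇒ M = (1/2, 1/2)
2. Y is the midpoint of MH ⇒ Y = (1/4, 3/4)
3. D is the centroid of triangle UFM ⇒ D = (1/2, 1/6)
4. J is the midpoint of YM ⇒ J = (3/8, 5/8)
line JD meets FM at P = (3/7, 3/7)
D = J + t·(P−J) with t = 7/3, so JD:DP = 7/3:-4/3

JD:DP = -7/4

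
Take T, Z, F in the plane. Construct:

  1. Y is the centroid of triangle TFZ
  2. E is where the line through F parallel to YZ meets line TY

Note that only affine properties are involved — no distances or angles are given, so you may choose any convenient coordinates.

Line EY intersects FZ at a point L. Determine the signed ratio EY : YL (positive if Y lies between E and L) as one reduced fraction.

Set T = (0, 0), Z = (1, 0), F = (0, 1); any affine frame gives the same invariant.
1. Y is the centroid of triangle TFZ ⇒ Y = (1/3, 1/3)
2. E is where the line through F parallel to YZ meets line TY ⇒ E = (2/3, 2/3)
line EY meets FZ at L = (1/2, 1/2)
Y = E + t·(L−E) with t = 2, so EY:YL = 2:-1

EY:YL = -2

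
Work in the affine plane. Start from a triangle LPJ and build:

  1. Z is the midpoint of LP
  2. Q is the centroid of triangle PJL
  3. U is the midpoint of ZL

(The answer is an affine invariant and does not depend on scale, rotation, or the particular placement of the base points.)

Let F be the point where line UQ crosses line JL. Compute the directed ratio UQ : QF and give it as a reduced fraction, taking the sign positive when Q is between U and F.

UQ:QF = -1/4

Set L = (0, 0), P = (1, 0), J = (0, 1); any affine frame gives the same invariant.
1. Z is the midpoint of LP ⇒ Z = (1/2, 0)
2. Q is the centroid of triangle PJL ⇒ Q = (1/3, 1/3)
3. U is the midpoint of ZL ⇒ U = (1/4, 0)
line UQ meets JL at F = (0, -1)
Q = U + t·(F−U) with t = -1/3, so UQ:QF = -1/3:4/3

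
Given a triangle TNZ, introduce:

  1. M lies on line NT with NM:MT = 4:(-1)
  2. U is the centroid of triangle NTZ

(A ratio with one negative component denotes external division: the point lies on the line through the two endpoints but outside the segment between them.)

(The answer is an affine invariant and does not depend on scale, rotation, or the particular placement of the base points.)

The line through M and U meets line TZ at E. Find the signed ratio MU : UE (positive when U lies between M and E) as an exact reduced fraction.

Set T = (0, 0), N = (1, 0), Z = (0, 1); any affine frame gives the same invariant.
1. M lies on line NT with NM:MT = 4:(-1) ⇒ M = (-1/3, 0)
2. U is the centroid of triangle NTZ ⇒ U = (1/3, 1/3)
line MU meets TZ at E = (0, 1/6)
U = M + t·(E−M) with t = 2, so MU:UE = 2:-1

MU:UE = -2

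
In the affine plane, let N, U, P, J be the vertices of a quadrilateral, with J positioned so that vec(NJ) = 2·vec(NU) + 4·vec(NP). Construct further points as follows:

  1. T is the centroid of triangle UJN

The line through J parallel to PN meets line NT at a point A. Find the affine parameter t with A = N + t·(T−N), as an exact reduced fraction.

t = 2

Choose coordinates N = (0, 0), U = (1, 0), P = (0, 1), J = (2, 4).
1. T is the centroid of triangle UJN ⇒ T = (1, 4/3)
through J parallel to PN: direction (0, -1); meets NT at A = (2, 8/3)
A = N + t·(T−N) with t = 2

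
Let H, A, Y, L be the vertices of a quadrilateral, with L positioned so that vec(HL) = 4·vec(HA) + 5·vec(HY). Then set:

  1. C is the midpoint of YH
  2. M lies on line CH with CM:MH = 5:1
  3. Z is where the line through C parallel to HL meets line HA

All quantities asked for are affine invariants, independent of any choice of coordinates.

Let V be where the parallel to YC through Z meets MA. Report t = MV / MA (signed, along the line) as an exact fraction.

Work in coordinates with H = (0, 0), A = (1, 0), Y = (0, 1), L = (4, 5).
1. C is the midpoint of YH ⇒ C = (0, 1/2)
2. M lies on line CH with CM:MH = 5:1 ⇒ M = (0, 1/12)
3. Z is where the line through C parallel to HL meets line HA ⇒ Z = (-2/5, 0)
through Z parallel to YC: direction (0, -1/2); meets MA at V = (-2/5, 7/60)
V = M + t·(A−M) with t = -2/5

t = -2/5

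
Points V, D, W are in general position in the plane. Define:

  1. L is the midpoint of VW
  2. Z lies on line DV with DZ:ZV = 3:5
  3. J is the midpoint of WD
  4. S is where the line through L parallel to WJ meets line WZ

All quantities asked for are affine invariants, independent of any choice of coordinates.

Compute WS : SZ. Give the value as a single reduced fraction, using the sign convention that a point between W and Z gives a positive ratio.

Assign V = (0, 0), D = (1, 0), W = (0, 1) — the answer is frame-independent, so this choice is without loss of generality.
1. L is the midpoint of VW ⇒ L = (0, 1/2)
2. Z lies on line DV with DZ:ZV = 3:5 ⇒ Z = (5/8, 0)
3. J is the midpoint of WD ⇒ J = (1/2, 1/2)
4. S is where the line through L parallel to WJ meets line WZ ⇒ S = (5/6, -1/3)
S = W + t·(Z−W) with t = 4/3, so WS:SZ = t:(1−t) = 4/3:-1/3

WS:SZ = -4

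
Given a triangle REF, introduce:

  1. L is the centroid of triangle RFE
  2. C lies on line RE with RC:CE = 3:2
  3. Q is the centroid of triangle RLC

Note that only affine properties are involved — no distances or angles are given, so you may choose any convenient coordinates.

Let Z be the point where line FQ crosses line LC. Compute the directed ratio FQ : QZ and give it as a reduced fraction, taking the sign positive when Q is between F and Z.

Set R = (0, 0), E = (1, 0), F = (0, 1); any affine frame gives the same invariant.
1. L is the centroid of triangle RFE ⇒ L = (1/3, 1/3)
2. C lies on line RE with RC:CE = 3:2 ⇒ C = (3/5, 0)
3. Q is the centroid of triangle RLC ⇒ Q = (14/45, 1/9)
line FQ meets LC at Z = (7/45, 5/9)
Q = F + t·(Z−F) with t = 2, so FQ:QZ = 2:-1

FQ:QZ = -2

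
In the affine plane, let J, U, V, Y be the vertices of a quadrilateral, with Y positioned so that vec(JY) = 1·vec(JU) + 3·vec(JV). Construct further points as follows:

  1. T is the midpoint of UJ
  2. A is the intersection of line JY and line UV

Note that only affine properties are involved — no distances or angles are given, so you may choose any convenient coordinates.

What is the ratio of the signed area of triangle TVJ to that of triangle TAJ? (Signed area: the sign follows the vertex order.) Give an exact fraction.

[TVJ]:[TAJ] = 4/3

Choose coordinates J = (0, 0), U = (1, 0), V = (0, 1), Y = (1, 3).
1. T is the midpoint of UJ ⇒ T = (1/2, 0)
2. A is the intersection of line JY and line UV ⇒ A = (1/4, 3/4)
2·[TVJ] = 1/2, 2·[TAJ] = 3/8
[TVJ]:[TAJ] = 1/2:3/8 = 4/3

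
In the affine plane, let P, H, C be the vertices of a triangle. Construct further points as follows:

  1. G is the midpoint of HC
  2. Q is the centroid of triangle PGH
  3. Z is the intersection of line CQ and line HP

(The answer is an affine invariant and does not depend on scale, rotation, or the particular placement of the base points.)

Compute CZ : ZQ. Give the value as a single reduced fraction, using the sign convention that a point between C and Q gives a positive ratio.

CZ:ZQ = -6

Choose coordinates P = (0, 0), H = (1, 0), C = (0, 1).
1. G is the midpoint of HC ⇒ G = (1/2, 1/2)
2. Q is the centroid of triangle PGH ⇒ Q = (1/2, 1/6)
3. Z is the intersection of line CQ and line HP ⇒ Z = (3/5, 0)
Z = C + t·(Q−C) with t = 6/5, so CZ:ZQ = t:(1−t) = 6/5:-1/5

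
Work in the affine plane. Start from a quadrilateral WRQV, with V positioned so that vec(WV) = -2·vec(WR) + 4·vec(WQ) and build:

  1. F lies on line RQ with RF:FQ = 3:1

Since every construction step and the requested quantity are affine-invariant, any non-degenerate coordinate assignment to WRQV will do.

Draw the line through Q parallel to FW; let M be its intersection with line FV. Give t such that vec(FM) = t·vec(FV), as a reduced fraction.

t = 1/10

Assign W = (0, 0), R = (1, 0), Q = (0, 1), V = (-2, 4) — the answer is frame-independent, so this choice is without loss of generality.
1. F lies on line RQ with RF:FQ = 3:1 ⇒ F = (1/4, 3/4)
through Q parallel to FW: direction (-1/4, -3/4); meets FV at M = (1/40, 43/40)
M = F + t·(V−F) with t = 1/10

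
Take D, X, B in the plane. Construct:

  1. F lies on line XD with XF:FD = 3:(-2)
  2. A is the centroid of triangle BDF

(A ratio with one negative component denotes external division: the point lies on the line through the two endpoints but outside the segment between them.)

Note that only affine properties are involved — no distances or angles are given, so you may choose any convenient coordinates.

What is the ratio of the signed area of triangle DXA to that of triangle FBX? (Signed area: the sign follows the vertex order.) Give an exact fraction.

Assign D = (0, 0), X = (1, 0), B = (0, 1) — the answer is frame-independent, so this choice is without loss of generality.
1. F lies on line XD with XF:FD = 3:(-2) ⇒ F = (-2, 0)
2. A is the centroid of triangle BDF ⇒ A = (-2/3, 1/3)
2·[DXA] = 1/3, 2·[FBX] = -3
[DXA]:[FBX] = 1/3:-3 = -1/9

[DXA]:[FBX] = -1/9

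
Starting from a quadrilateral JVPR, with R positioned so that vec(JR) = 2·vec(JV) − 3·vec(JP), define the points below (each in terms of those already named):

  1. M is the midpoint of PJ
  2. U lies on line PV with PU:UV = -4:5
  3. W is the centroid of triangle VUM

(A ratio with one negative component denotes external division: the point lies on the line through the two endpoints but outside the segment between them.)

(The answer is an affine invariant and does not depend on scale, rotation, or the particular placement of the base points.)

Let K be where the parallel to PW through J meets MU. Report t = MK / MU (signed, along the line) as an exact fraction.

Set J = (0, 0), V = (1, 0), P = (0, 1), R = (2, -3); any affine frame gives the same invariant.
1. M is the midpoint of PJ ⇒ M = (0, 1/2)
2. U lies on line PV with PU:UV = -4:5 ⇒ U = (-4, 5)
3. W is the centroid of triangle VUM ⇒ W = (-1, 11/6)
through J parallel to PW: direction (-1, 5/6); meets MU at K = (12/7, -10/7)
K = M + t·(U−M) with t = -3/7

t = -3/7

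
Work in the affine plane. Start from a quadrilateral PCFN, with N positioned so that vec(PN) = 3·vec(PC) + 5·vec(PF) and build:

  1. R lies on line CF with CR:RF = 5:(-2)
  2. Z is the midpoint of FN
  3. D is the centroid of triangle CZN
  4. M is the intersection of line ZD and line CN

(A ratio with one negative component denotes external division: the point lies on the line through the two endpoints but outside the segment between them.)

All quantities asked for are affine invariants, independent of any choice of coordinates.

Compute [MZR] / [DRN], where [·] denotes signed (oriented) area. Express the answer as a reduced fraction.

[MZR]:[DRN] = -3/8

Assign P = (0, 0), C = (1, 0), F = (0, 1), N = (3, 5) — the answer is frame-independent, so this choice is without loss of generality.
1. R lies on line CF with CR:RF = 5:(-2) ⇒ R = (-2/3, 5/3)
2. Z is the midpoint of FN ⇒ Z = (3/2, 3)
3. D is the centroid of triangle CZN ⇒ D = (11/6, 8/3)
4. M is the intersection of line ZD and line CN ⇒ M = (2, 5/2)
2·[MZR] = 7/4, 2·[DRN] = -14/3
[MZR]:[DRN] = 7/4:-14/3 = -3/8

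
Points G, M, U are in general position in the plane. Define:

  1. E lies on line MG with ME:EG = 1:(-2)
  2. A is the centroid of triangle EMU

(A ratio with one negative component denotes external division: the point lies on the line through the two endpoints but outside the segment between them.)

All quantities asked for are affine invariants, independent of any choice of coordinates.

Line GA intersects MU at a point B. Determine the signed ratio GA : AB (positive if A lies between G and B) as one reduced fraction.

Work in coordinates with G = (0, 0), M = (1, 0), U = (0, 1).
1. E lies on line MG with ME:EG = 1:(-2) ⇒ E = (2, 0)
2. A is the centroid of triangle EMU ⇒ A = (1, 1/3)
line GA meets MU at B = (3/4, 1/4)
A = G + t·(B−G) with t = 4/3, so GA:AB = 4/3:-1/3

GA:AB = -4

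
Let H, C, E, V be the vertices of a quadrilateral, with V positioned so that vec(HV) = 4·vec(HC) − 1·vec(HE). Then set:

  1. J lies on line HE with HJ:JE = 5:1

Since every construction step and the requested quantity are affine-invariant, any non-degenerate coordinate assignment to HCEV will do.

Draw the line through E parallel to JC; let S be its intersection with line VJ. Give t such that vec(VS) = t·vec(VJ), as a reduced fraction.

t = 8/9

Assign H = (0, 0), C = (1, 0), E = (0, 1), V = (4, -1) — the answer is frame-independent, so this choice is without loss of generality.
1. J lies on line HE with HJ:JE = 5:1 ⇒ J = (0, 5/6)
through E parallel to JC: direction (1, -5/6); meets VJ at S = (4/9, 17/27)
S = V + t·(J−V) with t = 8/9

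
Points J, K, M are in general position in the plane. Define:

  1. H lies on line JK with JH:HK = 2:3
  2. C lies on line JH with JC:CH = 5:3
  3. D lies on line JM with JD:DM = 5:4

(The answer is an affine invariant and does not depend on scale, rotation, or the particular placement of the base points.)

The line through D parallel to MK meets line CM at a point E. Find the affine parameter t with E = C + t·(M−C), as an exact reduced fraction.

Set J = (0, 0), K = (1, 0), M = (0, 1); any affine frame gives the same invariant.
1. H lies on line JK with JH:HK = 2:3 ⇒ H = (2/5, 0)
2. C lies on line JH with JC:CH = 5:3 ⇒ C = (1/4, 0)
3. D lies on line JM with JD:DM = 5:4 ⇒ D = (0, 5/9)
through D parallel to MK: direction (1, -1); meets CM at E = (4/27, 11/27)
E = C + t·(M−C) with t = 11/27

t = 11/27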